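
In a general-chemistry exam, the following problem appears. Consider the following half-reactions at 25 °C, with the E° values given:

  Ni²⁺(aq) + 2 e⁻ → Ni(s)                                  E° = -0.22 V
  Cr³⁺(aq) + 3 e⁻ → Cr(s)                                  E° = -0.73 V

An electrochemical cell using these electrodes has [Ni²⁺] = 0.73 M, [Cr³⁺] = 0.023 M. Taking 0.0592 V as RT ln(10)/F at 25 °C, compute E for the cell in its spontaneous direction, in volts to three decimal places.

Ni²⁺/Ni is the cathode (higher E°), Cr³⁺/Cr the anode: E°cell = -0.22 − (-0.73) = +0.51 V, n = 6.
Overall: 3 Ni²⁺(aq) + 2 Cr(s) → 3 Ni(s) + 2 Cr³⁺(aq)
Q = [Cr³⁺]^2 / ([Ni²⁺]^3); log Q = -2.867.
E = E° − (0.0592/n) log Q = +0.51 − (0.0592/6)(-2.867) = +0.538 V.

+0.538 V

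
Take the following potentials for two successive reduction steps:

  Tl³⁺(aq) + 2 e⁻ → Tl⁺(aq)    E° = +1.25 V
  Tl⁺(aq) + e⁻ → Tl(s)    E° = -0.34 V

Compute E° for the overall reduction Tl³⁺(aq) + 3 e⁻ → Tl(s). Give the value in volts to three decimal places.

Since ΔG° = −nFE° is additive over sequential reductions, n₃E°₃ = n₁E°₁ + n₂E°₂.
E°₃ = (2×+1.25 + 1×-0.34) / 3 = (+2.160) / 3 = +0.720 V.

+0.720 V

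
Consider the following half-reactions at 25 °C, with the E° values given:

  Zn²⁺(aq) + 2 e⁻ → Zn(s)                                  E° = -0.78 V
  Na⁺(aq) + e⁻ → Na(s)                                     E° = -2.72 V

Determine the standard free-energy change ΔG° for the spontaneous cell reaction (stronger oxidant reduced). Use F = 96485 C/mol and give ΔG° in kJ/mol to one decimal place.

-374.4 kJ/mol

Zn²⁺/Zn (E° = -0.78 V) is the cathode; Na⁺/Na (E° = -2.72 V) is the anode, so E°cell = +1.94 V.
Balancing electrons gives n = 2 (lcm of 2 and 1).
ΔG° = −nFE° = −(2)(96485)(+1.94) = -374,362 J = -374.4 kJ/mol.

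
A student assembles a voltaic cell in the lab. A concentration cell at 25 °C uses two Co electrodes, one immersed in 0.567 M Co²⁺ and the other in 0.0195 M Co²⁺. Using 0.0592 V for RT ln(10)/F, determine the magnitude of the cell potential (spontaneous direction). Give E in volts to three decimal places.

For a concentration cell E°cell = 0. The 0.567 M side is the cathode (reduction is favoured where [Co²⁺] is higher).
With n = 2, E = −(0.0592/2) log([Co²⁺]ₐₙ/[Co²⁺]꜀ₐₜ) = −(0.0592/2) log(0.0195/0.567) = −(0.0592/2)(-1.464) = +0.043 V.

+0.043 V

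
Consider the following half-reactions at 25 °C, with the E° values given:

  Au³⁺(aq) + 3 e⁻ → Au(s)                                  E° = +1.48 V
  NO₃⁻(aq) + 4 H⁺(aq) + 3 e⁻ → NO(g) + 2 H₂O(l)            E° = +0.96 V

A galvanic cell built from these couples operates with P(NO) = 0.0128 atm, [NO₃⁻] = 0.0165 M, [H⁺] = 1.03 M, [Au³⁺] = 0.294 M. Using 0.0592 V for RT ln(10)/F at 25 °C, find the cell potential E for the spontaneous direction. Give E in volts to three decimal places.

Au³⁺/Au is the cathode (higher E°), NO₃⁻/NO the anode: E°cell = +1.48 − (+0.96) = +0.52 V, n = 3.
Overall: Au³⁺(aq) + NO(g) + 2 H₂O(l) → Au(s) + NO₃⁻(aq) + 4 H⁺(aq)
Q = [NO₃⁻]·[H⁺]^4 / ([Au³⁺]·P(NO)); log Q = 0.693.
E = E° − (0.0592/n) log Q = +0.52 − (0.0592/3)(0.693) = +0.506 V.

+0.506 V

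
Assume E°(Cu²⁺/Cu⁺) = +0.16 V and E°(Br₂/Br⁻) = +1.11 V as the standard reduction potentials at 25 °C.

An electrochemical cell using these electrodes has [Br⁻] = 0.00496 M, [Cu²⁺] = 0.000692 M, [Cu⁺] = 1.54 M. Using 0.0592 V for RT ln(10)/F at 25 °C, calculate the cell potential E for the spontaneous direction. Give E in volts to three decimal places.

Br₂/Br⁻ is the cathode (higher E°), Cu²⁺/Cu⁺ the anode: E°cell = +1.11 − (+0.16) = +0.95 V, n = 2.
Overall: Br₂(l) + 2 Cu⁺(aq) → 2 Br⁻(aq) + 2 Cu²⁺(aq)
Q = [Br⁻]^2·[Cu²⁺]^2 / ([Cu⁺]^2); log Q = -11.304.
E = E° − (0.0592/n) log Q = +0.95 − (0.0592/2)(-11.304) = +1.285 V.

+1.285 V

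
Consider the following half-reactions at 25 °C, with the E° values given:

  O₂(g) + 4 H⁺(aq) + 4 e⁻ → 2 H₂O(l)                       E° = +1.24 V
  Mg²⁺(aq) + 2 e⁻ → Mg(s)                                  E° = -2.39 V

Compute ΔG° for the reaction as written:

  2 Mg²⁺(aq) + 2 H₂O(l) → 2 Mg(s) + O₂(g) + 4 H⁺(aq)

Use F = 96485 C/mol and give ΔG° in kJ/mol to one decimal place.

As written, Mg²⁺/Mg is reduced (cathode) and O₂/H₂O is oxidised (anode), so E°cell = (-2.39) − (+1.24) = -3.63 V.
Balancing electrons gives n = 4.
ΔG° = −nFE° = −(4)(96485)(-3.63) = 1,400,962 J = +1401.0 kJ/mol.

+1401.0 kJ/mol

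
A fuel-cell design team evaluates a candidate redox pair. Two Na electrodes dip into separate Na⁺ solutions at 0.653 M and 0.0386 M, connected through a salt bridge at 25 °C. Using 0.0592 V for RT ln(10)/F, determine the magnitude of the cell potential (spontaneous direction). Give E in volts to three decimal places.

+0.073 V

For a concentration cell E°cell = 0. The 0.653 M side is the cathode (reduction is favoured where [Na⁺] is higher).
With n = 1, E = −(0.0592/1) log([Na⁺]ₐₙ/[Na⁺]꜀ₐₜ) = −(0.0592/1) log(0.0386/0.653) = −(0.0592/1)(-1.228) = +0.073 V.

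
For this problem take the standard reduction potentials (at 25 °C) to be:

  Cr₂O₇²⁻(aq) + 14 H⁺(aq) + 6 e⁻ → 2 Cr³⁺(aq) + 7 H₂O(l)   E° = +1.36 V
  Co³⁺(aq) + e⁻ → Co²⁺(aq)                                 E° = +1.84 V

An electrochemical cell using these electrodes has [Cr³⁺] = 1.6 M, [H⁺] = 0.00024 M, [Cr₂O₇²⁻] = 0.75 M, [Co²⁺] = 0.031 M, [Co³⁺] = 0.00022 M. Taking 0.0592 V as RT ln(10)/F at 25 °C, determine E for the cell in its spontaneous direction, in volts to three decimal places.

+0.858 V

Co³⁺/Co²⁺ is the cathode (higher E°), Cr₂O₇²⁻/Cr³⁺ the anode: E°cell = +1.84 − (+1.36) = +0.48 V, n = 6.
Overall: 6 Co³⁺(aq) + 2 Cr³⁺(aq) + 7 H₂O(l) → 6 Co²⁺(aq) + Cr₂O₇²⁻(aq) + 14 H⁺(aq)
Q = [Co²⁺]^6·[Cr₂O₇²⁻]·[H⁺]^14 / ([Co³⁺]^6·[Cr³⁺]^2); log Q = -38.317.
E = E° − (0.0592/n) log Q = +0.48 − (0.0592/6)(-38.317) = +0.858 V.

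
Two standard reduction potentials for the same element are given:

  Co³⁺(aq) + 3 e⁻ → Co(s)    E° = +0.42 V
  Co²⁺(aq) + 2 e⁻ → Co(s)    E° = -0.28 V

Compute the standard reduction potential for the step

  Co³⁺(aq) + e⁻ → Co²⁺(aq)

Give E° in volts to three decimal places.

Sequential free energies add, so n₃E°₃ = n₁E°₁ + n₂E°₂.
With n₃ = 3, and the known step contributing 2×(-0.28) V, the unknown satisfies 1·E° = 3×(+0.42) − 2×(-0.28) = +1.820.
E° = +1.820 / 1 = +1.820 V.

+1.820 V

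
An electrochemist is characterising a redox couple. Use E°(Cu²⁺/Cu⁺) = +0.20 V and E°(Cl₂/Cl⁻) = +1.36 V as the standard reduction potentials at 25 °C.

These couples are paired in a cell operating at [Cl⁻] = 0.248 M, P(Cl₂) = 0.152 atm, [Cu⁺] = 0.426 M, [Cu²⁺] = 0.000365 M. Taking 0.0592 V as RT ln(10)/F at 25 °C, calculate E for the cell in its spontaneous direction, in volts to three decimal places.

+1.353 V

Cl₂/Cl⁻ is the cathode (higher E°), Cu²⁺/Cu⁺ the anode: E°cell = +1.36 − (+0.20) = +1.16 V, n = 2.
Overall: Cl₂(g) + 2 Cu⁺(aq) → 2 Cl⁻(aq) + 2 Cu²⁺(aq)
Q = [Cl⁻]^2·[Cu²⁺]^2 / (P(Cl₂)·[Cu⁺]^2); log Q = -6.527.
E = E° − (0.0592/n) log Q = +1.16 − (0.0592/2)(-6.527) = +1.353 V.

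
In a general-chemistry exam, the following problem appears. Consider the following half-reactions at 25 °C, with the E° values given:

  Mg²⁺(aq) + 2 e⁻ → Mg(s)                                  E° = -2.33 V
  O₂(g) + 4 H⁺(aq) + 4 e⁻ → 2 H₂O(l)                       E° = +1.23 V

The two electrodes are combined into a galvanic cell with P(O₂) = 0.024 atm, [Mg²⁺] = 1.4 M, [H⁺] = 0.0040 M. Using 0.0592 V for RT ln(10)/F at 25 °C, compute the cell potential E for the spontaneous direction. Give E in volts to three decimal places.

O₂/H₂O is the cathode (higher E°), Mg²⁺/Mg the anode: E°cell = +1.23 − (-2.33) = +3.56 V, n = 4.
Overall: O₂(g) + 4 H⁺(aq) + 2 Mg(s) → 2 H₂O(l) + 2 Mg²⁺(aq)
Q = [Mg²⁺]^2 / (P(O₂)·[H⁺]^4); log Q = 11.504.
E = E° − (0.0592/n) log Q = +3.56 − (0.0592/4)(11.504) = +3.390 V.

+3.390 V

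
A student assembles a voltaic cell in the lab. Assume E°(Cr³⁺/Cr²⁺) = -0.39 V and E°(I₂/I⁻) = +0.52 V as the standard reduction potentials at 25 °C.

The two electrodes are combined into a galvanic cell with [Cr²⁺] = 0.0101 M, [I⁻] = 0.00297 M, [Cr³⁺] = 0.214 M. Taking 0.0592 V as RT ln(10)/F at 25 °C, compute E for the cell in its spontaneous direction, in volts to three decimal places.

I₂/I⁻ is the cathode (higher E°), Cr³⁺/Cr²⁺ the anode: E°cell = +0.52 − (-0.39) = +0.91 V, n = 2.
Overall: I₂(s) + 2 Cr²⁺(aq) → 2 I⁻(aq) + 2 Cr³⁺(aq)
Q = [I⁻]^2·[Cr³⁺]^2 / ([Cr²⁺]^2); log Q = -2.402.
E = E° − (0.0592/n) log Q = +0.91 − (0.0592/2)(-2.402) = +0.981 V.

+0.981 V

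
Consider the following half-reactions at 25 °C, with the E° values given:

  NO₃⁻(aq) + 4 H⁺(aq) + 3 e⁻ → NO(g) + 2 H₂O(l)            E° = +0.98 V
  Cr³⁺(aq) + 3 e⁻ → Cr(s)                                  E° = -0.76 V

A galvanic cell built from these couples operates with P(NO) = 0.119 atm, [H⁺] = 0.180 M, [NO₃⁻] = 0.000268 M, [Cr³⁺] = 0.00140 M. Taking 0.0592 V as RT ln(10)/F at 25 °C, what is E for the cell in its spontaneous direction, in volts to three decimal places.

+1.685 V

NO₃⁻/NO is the cathode (higher E°), Cr³⁺/Cr the anode: E°cell = +0.98 − (-0.76) = +1.74 V, n = 3.
Overall: NO₃⁻(aq) + 4 H⁺(aq) + Cr(s) → NO(g) + 2 H₂O(l) + Cr³⁺(aq)
Q = P(NO)·[Cr³⁺] / ([NO₃⁻]·[H⁺]^4); log Q = 2.772.
E = E° − (0.0592/n) log Q = +1.74 − (0.0592/3)(2.772) = +1.685 V.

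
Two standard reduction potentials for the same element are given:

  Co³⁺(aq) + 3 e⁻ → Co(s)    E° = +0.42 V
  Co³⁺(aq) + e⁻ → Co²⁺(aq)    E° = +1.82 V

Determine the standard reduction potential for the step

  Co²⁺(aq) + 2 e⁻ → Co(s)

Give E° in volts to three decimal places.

-0.280 V

Sequential free energies add, so n₃E°₃ = n₁E°₁ + n₂E°₂.
With n₃ = 3, and the known step contributing 1×(+1.82) V, the unknown satisfies 2·E° = 3×(+0.42) − 1×(+1.82) = -0.560.
E° = -0.560 / 2 = -0.280 V.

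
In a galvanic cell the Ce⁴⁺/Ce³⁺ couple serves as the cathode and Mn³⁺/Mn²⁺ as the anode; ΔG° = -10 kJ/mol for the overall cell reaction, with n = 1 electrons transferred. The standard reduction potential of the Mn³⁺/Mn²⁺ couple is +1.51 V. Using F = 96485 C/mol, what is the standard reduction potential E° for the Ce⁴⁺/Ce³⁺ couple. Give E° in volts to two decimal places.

+1.61 V

E°cell = −ΔG°/(nF) = −(-10×10³)/((1)(96485)) = +0.104 V.
Since Ce⁴⁺/Ce³⁺ is the cathode and Mn³⁺/Mn²⁺ the anode, E°cell = E°(Ce⁴⁺/Ce³⁺) − E°(Mn³⁺/Mn²⁺).
So E°(Ce⁴⁺/Ce³⁺) = E°cell + E°(Mn³⁺/Mn²⁺) = +0.104 + (+1.51) = +1.61 V.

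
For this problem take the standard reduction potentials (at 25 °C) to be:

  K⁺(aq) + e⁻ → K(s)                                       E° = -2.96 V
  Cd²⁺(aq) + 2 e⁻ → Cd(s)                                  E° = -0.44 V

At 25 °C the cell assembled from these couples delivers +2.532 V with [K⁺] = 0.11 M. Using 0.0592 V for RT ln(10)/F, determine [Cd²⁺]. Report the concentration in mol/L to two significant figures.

Cd²⁺/Cd is the cathode, K⁺/K the anode: E°cell = +2.52 V, n = 2.
Overall reaction: Cd²⁺(aq) + 2 K(s) → Cd(s) + 2 K⁺(aq); Q = [K⁺]^2/[Cd²⁺]^1.
From E = E° − (0.0592/n) log Q: log Q = (E° − E)·n/0.0592 = (+2.52 − (+2.532))·2/0.0592 = -0.4054.
So 1·log[Cd²⁺] = 2·log(0.11) − log Q = -1.9172 − (-0.4054) = -1.5118; [Cd²⁺] = 10^(-1.5118) ≈ 0.031 M.

0.031 M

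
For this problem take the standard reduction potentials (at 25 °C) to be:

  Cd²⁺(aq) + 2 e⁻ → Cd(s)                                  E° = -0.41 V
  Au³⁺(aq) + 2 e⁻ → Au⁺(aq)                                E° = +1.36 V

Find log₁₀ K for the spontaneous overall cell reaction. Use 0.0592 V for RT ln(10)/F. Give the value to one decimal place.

59.8

Cathode: Au³⁺/Au⁺; anode: Cd²⁺/Cd. E°cell = +1.77 V, n = 2.
log K = nE°cell / 0.0592 = (2)(+1.77) / 0.0592 = 59.8.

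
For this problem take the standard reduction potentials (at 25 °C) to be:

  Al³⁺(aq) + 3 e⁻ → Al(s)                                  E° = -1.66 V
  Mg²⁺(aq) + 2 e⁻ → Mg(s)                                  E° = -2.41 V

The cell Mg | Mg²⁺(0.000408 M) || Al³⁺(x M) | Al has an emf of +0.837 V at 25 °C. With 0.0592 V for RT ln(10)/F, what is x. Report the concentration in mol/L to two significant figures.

0.21 M

Al³⁺/Al is the cathode, Mg²⁺/Mg the anode: E°cell = +0.75 V, n = 6.
Overall reaction: 2 Al³⁺(aq) + 3 Mg(s) → 2 Al(s) + 3 Mg²⁺(aq); Q = [Mg²⁺]^3/[Al³⁺]^2.
From E = E° − (0.0592/n) log Q: log Q = (E° − E)·n/0.0592 = (+0.75 − (+0.837))·6/0.0592 = -8.8176.
So 2·log[Al³⁺] = 3·log(0.000408) − log Q = -10.1680 − (-8.8176) = -1.3504; log[Al³⁺] = -1.3504 / 2 = -0.6752; [Al³⁺] = 10^(-0.6752) ≈ 0.21 M.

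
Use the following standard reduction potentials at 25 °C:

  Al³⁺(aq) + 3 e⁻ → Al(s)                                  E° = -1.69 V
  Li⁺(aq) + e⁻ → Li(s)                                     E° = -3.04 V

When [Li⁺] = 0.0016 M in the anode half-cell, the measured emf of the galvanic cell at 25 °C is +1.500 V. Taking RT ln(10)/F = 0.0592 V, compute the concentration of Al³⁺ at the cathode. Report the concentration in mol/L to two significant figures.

Al³⁺/Al is the cathode, Li⁺/Li the anode: E°cell = +1.35 V, n = 3.
Overall reaction: Al³⁺(aq) + 3 Li(s) → Al(s) + 3 Li⁺(aq); Q = [Li⁺]^3/[Al³⁺]^1.
From E = E° − (0.0592/n) log Q: log Q = (E° − E)·n/0.0592 = (+1.35 − (+1.500))·3/0.0592 = -7.6014.
So 1·log[Al³⁺] = 3·log(0.0016) − log Q = -8.3876 − (-7.6014) = -0.7862; [Al³⁺] = 10^(-0.7862) ≈ 0.16 M.

0.16 M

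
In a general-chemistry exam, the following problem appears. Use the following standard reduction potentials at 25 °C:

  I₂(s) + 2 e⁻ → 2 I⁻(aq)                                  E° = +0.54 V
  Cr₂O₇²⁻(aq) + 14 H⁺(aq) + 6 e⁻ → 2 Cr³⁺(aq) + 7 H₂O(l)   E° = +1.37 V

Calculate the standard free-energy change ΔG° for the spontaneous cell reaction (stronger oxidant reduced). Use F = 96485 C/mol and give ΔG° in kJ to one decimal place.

-480.5 kJ

Cr₂O₇²⁻/Cr³⁺ (E° = +1.37 V) is the cathode; I₂/I⁻ (E° = +0.54 V) is the anode, so E°cell = +0.83 V.
Balancing electrons gives n = 6 (lcm of 6 and 2).
ΔG° = −nFE° = −(6)(96485)(+0.83) = -480,495 J = -480.5 kJ.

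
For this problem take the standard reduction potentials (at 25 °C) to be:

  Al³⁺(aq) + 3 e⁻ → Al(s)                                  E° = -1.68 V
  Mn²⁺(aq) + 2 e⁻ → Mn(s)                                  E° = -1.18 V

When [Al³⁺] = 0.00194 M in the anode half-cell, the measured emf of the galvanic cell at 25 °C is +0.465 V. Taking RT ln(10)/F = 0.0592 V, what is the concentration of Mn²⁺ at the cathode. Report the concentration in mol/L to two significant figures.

Mn²⁺/Mn is the cathode, Al³⁺/Al the anode: E°cell = +0.50 V, n = 6.
Overall reaction: 3 Mn²⁺(aq) + 2 Al(s) → 3 Mn(s) + 2 Al³⁺(aq); Q = [Al³⁺]^2/[Mn²⁺]^3.
From E = E° − (0.0592/n) log Q: log Q = (E° − E)·n/0.0592 = (+0.50 − (+0.465))·6/0.0592 = 3.5473.
So 3·log[Mn²⁺] = 2·log(0.00194) − log Q = -5.4244 − (3.5473) = -8.9717; log[Mn²⁺] = -8.9717 / 3 = -2.9906; [Mn²⁺] = 10^(-2.9906) ≈ 0.0010 M.

0.0010 M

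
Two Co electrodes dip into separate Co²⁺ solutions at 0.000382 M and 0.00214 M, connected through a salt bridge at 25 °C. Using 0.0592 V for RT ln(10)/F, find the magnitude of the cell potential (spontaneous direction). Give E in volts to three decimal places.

+0.022 V

For a concentration cell E°cell = 0. The 0.00214 M side is the cathode (reduction is favoured where [Co²⁺] is higher).
With n = 2, E = −(0.0592/2) log([Co²⁺]ₐₙ/[Co²⁺]꜀ₐₜ) = −(0.0592/2) log(0.000382/0.00214) = −(0.0592/2)(-0.748) = +0.022 V.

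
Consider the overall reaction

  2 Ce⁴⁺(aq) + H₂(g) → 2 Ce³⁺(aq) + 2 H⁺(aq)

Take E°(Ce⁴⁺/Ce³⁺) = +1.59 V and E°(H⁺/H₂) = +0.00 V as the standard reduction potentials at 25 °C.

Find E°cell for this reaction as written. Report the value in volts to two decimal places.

The Ce⁴⁺/Ce³⁺ couple has the higher reduction potential, so it is the cathode; H⁺/H₂ is oxidised at the anode.
E°cell = E°(cathode) − E°(anode) = (+1.59) − (+0.00) = +1.59 V.

+1.59 V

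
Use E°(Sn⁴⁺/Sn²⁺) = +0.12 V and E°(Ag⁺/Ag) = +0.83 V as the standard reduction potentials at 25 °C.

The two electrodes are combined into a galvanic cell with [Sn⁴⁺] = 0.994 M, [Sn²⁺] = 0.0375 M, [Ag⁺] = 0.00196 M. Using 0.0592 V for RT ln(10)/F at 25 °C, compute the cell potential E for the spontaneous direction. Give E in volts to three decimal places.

+0.508 V

Ag⁺/Ag is the cathode (higher E°), Sn⁴⁺/Sn²⁺ the anode: E°cell = +0.83 − (+0.12) = +0.71 V, n = 2.
Overall: 2 Ag⁺(aq) + Sn²⁺(aq) → 2 Ag(s) + Sn⁴⁺(aq)
Q = [Sn⁴⁺] / ([Ag⁺]^2·[Sn²⁺]); log Q = 6.839.
E = E° − (0.0592/n) log Q = +0.71 − (0.0592/2)(6.839) = +0.508 V.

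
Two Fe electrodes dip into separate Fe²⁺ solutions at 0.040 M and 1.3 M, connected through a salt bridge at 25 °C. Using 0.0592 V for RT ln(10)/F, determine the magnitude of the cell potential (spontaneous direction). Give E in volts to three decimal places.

+0.045 V

For a concentration cell E°cell = 0. The 1.3 M side is the cathode (reduction is favoured where [Fe²⁺] is higher).
With n = 2, E = −(0.0592/2) log([Fe²⁺]ₐₙ/[Fe²⁺]꜀ₐₜ) = −(0.0592/2) log(0.04/1.3) = −(0.0592/2)(-1.512) = +0.045 V.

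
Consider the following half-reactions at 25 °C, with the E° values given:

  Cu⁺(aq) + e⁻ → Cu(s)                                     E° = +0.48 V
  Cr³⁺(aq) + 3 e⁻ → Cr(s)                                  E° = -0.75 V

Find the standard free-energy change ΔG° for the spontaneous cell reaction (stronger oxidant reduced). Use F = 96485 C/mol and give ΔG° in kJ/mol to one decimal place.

Cu⁺/Cu (E° = +0.48 V) is the cathode; Cr³⁺/Cr (E° = -0.75 V) is the anode, so E°cell = +1.23 V.
Balancing electrons gives n = 3 (lcm of 1 and 3).
ΔG° = −nFE° = −(3)(96485)(+1.23) = -356,030 J = -356.0 kJ/mol.

-356.0 kJ/mol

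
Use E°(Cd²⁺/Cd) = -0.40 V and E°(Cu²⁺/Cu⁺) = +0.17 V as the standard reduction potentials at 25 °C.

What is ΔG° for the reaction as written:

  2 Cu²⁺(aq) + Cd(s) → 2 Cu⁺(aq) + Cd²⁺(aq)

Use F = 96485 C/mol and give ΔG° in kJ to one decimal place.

As written, Cu²⁺/Cu⁺ is reduced (cathode) and Cd²⁺/Cd is oxidised (anode), so E°cell = (+0.17) − (-0.40) = +0.57 V.
Balancing electrons gives n = 2.
ΔG° = −nFE° = −(2)(96485)(+0.57) = -109,993 J = -110.0 kJ.

-110.0 kJ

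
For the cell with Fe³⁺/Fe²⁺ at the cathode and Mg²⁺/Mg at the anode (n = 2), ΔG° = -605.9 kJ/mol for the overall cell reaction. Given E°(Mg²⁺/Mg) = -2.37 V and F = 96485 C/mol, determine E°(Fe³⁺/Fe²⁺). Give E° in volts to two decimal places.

E°cell = −ΔG°/(nF) = −(-605.9×10³)/((2)(96485)) = +3.140 V.
Since Fe³⁺/Fe²⁺ is the cathode and Mg²⁺/Mg the anode, E°cell = E°(Fe³⁺/Fe²⁺) − E°(Mg²⁺/Mg).
So E°(Fe³⁺/Fe²⁺) = E°cell + E°(Mg²⁺/Mg) = +3.140 + (-2.37) = +0.77 V.

+0.77 V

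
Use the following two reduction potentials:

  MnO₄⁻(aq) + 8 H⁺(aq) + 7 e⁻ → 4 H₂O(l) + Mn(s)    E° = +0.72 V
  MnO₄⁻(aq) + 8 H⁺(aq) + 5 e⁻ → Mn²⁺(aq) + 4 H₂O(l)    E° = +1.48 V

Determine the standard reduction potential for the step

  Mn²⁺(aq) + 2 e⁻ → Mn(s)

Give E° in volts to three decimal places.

Sequential free energies add, so n₃E°₃ = n₁E°₁ + n₂E°₂.
With n₃ = 7, and the known step contributing 5×(+1.48) V, the unknown satisfies 2·E° = 7×(+0.72) − 5×(+1.48) = -2.360.
E° = -2.360 / 2 = -1.180 V.

-1.180 V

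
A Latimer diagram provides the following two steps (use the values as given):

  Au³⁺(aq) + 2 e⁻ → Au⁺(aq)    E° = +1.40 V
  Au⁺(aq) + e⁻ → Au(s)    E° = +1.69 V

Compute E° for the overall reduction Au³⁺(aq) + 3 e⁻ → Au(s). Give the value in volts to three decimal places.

Since ΔG° = −nFE° is additive over sequential reductions, n₃E°₃ = n₁E°₁ + n₂E°₂.
E°₃ = (2×+1.40 + 1×+1.69) / 3 = (+4.490) / 3 = +1.497 V.

+1.497 V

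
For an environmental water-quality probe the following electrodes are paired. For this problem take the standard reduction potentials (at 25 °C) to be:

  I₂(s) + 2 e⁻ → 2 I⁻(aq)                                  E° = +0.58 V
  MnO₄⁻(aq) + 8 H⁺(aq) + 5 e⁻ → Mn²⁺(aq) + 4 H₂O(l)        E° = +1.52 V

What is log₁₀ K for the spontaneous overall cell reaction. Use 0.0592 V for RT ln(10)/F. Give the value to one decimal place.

Cathode: MnO₄⁻/Mn²⁺; anode: I₂/I⁻. E°cell = +0.94 V, n = 10.
log K = nE°cell / 0.0592 = (10)(+0.94) / 0.0592 = 158.8.

158.8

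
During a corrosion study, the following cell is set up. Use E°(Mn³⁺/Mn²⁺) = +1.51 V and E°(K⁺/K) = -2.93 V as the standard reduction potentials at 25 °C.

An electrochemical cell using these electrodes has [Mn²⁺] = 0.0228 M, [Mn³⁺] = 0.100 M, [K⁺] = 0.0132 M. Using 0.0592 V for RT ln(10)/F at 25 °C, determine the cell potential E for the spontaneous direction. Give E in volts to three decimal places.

Mn³⁺/Mn²⁺ is the cathode (higher E°), K⁺/K the anode: E°cell = +1.51 − (-2.93) = +4.44 V, n = 1.
Overall: Mn³⁺(aq) + K(s) → Mn²⁺(aq) + K⁺(aq)
Q = [Mn²⁺]·[K⁺] / ([Mn³⁺]); log Q = -2.521.
E = E° − (0.0592/n) log Q = +4.44 − (0.0592/1)(-2.521) = +4.589 V.

+4.589 V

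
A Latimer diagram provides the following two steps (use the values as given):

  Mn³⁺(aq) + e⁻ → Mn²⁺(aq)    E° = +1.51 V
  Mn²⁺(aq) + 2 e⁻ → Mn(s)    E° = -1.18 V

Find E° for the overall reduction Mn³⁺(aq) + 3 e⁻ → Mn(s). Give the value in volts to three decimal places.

-0.283 V

Standard free energies of sequential steps add: ΔG°₃ = ΔG°₁ + ΔG°₂, so n₃E°₃ = n₁E°₁ + n₂E°₂.
E°₃ = (1×+1.51 + 2×-1.18) / 3 = (-0.850) / 3 = -0.283 V.
Simply averaging or adding the two E° values would be wrong; the electron-weighted sum is required.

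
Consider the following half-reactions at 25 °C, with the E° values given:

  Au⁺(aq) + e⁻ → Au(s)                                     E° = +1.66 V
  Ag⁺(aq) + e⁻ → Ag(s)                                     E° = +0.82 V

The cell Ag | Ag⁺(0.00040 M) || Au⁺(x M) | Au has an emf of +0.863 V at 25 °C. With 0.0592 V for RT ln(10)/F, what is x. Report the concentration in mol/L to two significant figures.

0.00098 M

Au⁺/Au is the cathode, Ag⁺/Ag the anode: E°cell = +0.84 V, n = 1.
Overall reaction: Au⁺(aq) + Ag(s) → Au(s) + Ag⁺(aq); Q = [Ag⁺]^1/[Au⁺]^1.
From E = E° − (0.0592/n) log Q: log Q = (E° − E)·n/0.0592 = (+0.84 − (+0.863))·1/0.0592 = -0.3885.
So 1·log[Au⁺] = 1·log(0.0004) − log Q = -3.3979 − (-0.3885) = -3.0094; [Au⁺] = 10^(-3.0094) ≈ 0.00098 M.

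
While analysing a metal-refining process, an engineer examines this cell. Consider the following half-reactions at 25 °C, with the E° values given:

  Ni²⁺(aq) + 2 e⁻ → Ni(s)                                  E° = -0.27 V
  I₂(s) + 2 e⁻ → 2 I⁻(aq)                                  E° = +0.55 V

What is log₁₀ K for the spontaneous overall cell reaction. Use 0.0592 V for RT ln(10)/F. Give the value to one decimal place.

Cathode: I₂/I⁻; anode: Ni²⁺/Ni. E°cell = +0.82 V, n = 2.
log K = nE°cell / 0.0592 = (2)(+0.82) / 0.0592 = 27.7.

27.7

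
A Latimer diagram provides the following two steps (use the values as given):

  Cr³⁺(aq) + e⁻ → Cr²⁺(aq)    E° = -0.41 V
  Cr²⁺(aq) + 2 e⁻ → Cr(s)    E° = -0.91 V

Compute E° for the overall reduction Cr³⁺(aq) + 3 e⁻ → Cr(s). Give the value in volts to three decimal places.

Standard free energies of sequential steps add: ΔG°₃ = ΔG°₁ + ΔG°₂, so n₃E°₃ = n₁E°₁ + n₂E°₂.
E°₃ = (1×-0.41 + 2×-0.91) / 3 = (-2.230) / 3 = -0.743 V.

-0.743 V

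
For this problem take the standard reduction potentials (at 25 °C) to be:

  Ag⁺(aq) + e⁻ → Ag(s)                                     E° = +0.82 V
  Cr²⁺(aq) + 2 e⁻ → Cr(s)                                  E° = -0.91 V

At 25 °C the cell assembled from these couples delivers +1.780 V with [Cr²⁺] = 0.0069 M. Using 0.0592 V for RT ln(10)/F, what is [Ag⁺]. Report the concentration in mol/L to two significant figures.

Ag⁺/Ag is the cathode, Cr²⁺/Cr the anode: E°cell = +1.73 V, n = 2.
Overall reaction: 2 Ag⁺(aq) + Cr(s) → 2 Ag(s) + Cr²⁺(aq); Q = [Cr²⁺]^1/[Ag⁺]^2.
From E = E° − (0.0592/n) log Q: log Q = (E° − E)·n/0.0592 = (+1.73 − (+1.780))·2/0.0592 = -1.6892.
So 2·log[Ag⁺] = 1·log(0.0069) − log Q = -2.1612 − (-1.6892) = -0.4720; log[Ag⁺] = -0.4720 / 2 = -0.2360; [Ag⁺] = 10^(-0.2360) ≈ 0.58 M.

0.58 M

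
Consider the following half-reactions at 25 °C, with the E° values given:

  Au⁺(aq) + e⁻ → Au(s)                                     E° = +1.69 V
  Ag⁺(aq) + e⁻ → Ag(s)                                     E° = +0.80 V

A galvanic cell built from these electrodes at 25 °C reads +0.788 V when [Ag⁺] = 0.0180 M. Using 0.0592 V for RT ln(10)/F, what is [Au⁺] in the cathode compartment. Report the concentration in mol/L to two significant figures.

0.00034 M

Au⁺/Au is the cathode, Ag⁺/Ag the anode: E°cell = +0.89 V, n = 1.
Overall reaction: Au⁺(aq) + Ag(s) → Au(s) + Ag⁺(aq); Q = [Ag⁺]^1/[Au⁺]^1.
From E = E° − (0.0592/n) log Q: log Q = (E° − E)·n/0.0592 = (+0.89 − (+0.788))·1/0.0592 = 1.7230.
So 1·log[Au⁺] = 1·log(0.018) − log Q = -1.7447 − (1.7230) = -3.4677; [Au⁺] = 10^(-3.4677) ≈ 0.00034 M.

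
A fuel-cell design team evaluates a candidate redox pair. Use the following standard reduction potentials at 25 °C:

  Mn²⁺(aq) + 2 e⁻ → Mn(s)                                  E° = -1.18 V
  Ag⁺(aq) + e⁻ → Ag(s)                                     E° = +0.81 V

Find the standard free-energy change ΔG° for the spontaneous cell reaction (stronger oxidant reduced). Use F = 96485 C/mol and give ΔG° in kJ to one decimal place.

-384.0 kJ

Ag⁺/Ag (E° = +0.81 V) is the cathode; Mn²⁺/Mn (E° = -1.18 V) is the anode, so E°cell = +1.99 V.
Balancing electrons gives n = 2 (lcm of 1 and 2).
ΔG° = −nFE° = −(2)(96485)(+1.99) = -384,010 J = -384.0 kJ.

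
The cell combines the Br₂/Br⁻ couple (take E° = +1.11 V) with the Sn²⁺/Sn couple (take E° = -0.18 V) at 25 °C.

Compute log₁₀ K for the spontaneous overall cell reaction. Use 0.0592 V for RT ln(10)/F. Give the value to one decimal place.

Cathode: Br₂/Br⁻; anode: Sn²⁺/Sn. E°cell = +1.29 V, n = 2.
log K = nE°cell / 0.0592 = (2)(+1.29) / 0.0592 = 43.6.

43.6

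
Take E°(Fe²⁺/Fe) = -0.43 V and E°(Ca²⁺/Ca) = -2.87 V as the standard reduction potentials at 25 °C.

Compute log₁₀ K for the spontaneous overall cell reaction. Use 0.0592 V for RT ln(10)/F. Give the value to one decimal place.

82.4

Cathode: Fe²⁺/Fe; anode: Ca²⁺/Ca. E°cell = +2.44 V, n = 2.
log K = nE°cell / 0.0592 = (2)(+2.44) / 0.0592 = 82.4.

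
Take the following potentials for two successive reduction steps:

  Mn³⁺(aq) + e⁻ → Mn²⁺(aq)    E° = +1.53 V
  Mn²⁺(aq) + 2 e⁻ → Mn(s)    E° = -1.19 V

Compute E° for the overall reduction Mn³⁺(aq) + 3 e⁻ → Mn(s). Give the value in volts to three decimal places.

Standard free energies of sequential steps add: ΔG°₃ = ΔG°₁ + ΔG°₂, so n₃E°₃ = n₁E°₁ + n₂E°₂.
E°₃ = (1×+1.53 + 2×-1.19) / 3 = (-0.850) / 3 = -0.283 V.
E° values themselves are not directly additive — weighting by electron count is essential.

-0.283 V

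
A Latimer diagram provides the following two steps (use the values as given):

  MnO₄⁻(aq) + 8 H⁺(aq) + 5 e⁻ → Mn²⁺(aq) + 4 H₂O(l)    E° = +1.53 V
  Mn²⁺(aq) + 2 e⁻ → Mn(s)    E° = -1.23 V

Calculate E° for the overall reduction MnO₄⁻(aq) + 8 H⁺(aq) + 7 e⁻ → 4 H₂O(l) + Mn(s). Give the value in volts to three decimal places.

Since ΔG° = −nFE° is additive over sequential reductions, n₃E°₃ = n₁E°₁ + n₂E°₂.
E°₃ = (5×+1.53 + 2×-1.23) / 7 = (+5.190) / 7 = +0.741 V.

+0.741 V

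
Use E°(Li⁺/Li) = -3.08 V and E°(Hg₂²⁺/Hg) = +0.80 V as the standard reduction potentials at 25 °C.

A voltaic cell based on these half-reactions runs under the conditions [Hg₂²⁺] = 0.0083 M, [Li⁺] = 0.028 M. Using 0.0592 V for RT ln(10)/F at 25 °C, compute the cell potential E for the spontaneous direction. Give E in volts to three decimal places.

+3.910 V

Hg₂²⁺/Hg is the cathode (higher E°), Li⁺/Li the anode: E°cell = +0.80 − (-3.08) = +3.88 V, n = 2.
Overall: Hg₂²⁺(aq) + 2 Li(s) → 2 Hg(l) + 2 Li⁺(aq)
Q = [Li⁺]^2 / ([Hg₂²⁺]); log Q = -1.025.
E = E° − (0.0592/n) log Q = +3.88 − (0.0592/2)(-1.025) = +3.910 V.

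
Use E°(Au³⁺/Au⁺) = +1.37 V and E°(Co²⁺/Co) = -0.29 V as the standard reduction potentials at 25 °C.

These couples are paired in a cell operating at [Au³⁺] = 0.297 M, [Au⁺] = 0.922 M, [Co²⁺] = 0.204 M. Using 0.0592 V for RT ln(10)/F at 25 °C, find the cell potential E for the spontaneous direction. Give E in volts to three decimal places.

Au³⁺/Au⁺ is the cathode (higher E°), Co²⁺/Co the anode: E°cell = +1.37 − (-0.29) = +1.66 V, n = 2.
Overall: Au³⁺(aq) + Co(s) → Au⁺(aq) + Co²⁺(aq)
Q = [Au⁺]·[Co²⁺] / ([Au³⁺]); log Q = -0.198.
E = E° − (0.0592/n) log Q = +1.66 − (0.0592/2)(-0.198) = +1.666 V.

+1.666 V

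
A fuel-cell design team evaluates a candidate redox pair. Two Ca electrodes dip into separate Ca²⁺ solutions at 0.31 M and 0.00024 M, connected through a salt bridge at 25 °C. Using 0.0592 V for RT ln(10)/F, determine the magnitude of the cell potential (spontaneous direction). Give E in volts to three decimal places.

+0.092 V

For a concentration cell E°cell = 0. The 0.31 M side is the cathode (reduction is favoured where [Ca²⁺] is higher).
With n = 2, E = −(0.0592/2) log([Ca²⁺]ₐₙ/[Ca²⁺]꜀ₐₜ) = −(0.0592/2) log(0.00024/0.31) = −(0.0592/2)(-3.111) = +0.092 V.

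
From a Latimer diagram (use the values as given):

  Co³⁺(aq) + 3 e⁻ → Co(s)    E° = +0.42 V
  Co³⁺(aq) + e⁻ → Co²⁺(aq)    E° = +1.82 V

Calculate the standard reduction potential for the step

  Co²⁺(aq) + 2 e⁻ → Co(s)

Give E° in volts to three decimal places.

Sequential free energies add, so n₃E°₃ = n₁E°₁ + n₂E°₂.
With n₃ = 3, and the known step contributing 1×(+1.82) V, the unknown satisfies 2·E° = 3×(+0.42) − 1×(+1.82) = -0.560.
E° = -0.560 / 2 = -0.280 V.

-0.280 V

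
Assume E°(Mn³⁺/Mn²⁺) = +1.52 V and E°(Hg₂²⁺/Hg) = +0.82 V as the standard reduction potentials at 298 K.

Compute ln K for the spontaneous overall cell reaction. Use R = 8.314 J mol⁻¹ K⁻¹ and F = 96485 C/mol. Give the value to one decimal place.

54.5

Cathode: Mn³⁺/Mn²⁺; anode: Hg₂²⁺/Hg. E°cell = (+1.52) − (+0.82) = +0.70 V, with n = 2.
ΔG° = −nFE° = −RT ln K, so ln K = nFE°/(RT) = (2)(96485)(+0.70) / ((8.314)(298)) = 54.521.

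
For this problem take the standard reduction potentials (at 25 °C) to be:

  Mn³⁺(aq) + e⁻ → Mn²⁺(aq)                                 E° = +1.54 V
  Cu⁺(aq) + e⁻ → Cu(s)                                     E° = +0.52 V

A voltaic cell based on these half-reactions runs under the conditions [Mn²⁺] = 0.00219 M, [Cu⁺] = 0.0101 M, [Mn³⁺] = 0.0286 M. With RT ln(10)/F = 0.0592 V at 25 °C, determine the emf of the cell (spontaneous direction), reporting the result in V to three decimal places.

Mn³⁺/Mn²⁺ is the cathode (higher E°), Cu⁺/Cu the anode: E°cell = +1.54 − (+0.52) = +1.02 V, n = 1.
Overall: Mn³⁺(aq) + Cu(s) → Mn²⁺(aq) + Cu⁺(aq)
Q = [Mn²⁺]·[Cu⁺] / ([Mn³⁺]); log Q = -3.112.
E = E° − (0.0592/n) log Q = +1.02 − (0.0592/1)(-3.112) = +1.204 V.

+1.204 V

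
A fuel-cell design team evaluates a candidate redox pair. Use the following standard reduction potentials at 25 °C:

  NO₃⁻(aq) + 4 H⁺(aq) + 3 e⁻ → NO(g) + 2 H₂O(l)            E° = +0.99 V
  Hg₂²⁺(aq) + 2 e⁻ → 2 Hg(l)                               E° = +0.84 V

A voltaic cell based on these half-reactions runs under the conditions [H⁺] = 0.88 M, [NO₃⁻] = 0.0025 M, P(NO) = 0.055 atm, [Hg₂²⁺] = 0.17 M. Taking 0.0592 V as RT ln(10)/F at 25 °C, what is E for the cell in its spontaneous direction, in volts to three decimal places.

+0.142 V

NO₃⁻/NO is the cathode (higher E°), Hg₂²⁺/Hg the anode: E°cell = +0.99 − (+0.84) = +0.15 V, n = 6.
Overall: 2 NO₃⁻(aq) + 8 H⁺(aq) + 6 Hg(l) → 2 NO(g) + 4 H₂O(l) + 3 Hg₂²⁺(aq)
Q = P(NO)^2·[Hg₂²⁺]^3 / ([NO₃⁻]^2·[H⁺]^8); log Q = 0.820.
E = E° − (0.0592/n) log Q = +0.15 − (0.0592/6)(0.820) = +0.142 V.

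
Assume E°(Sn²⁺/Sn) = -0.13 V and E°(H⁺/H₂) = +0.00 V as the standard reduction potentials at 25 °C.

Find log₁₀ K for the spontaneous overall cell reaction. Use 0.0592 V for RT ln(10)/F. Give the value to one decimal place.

4.4

Cathode: H⁺/H₂; anode: Sn²⁺/Sn. E°cell = +0.13 V, n = 2.
log K = nE°cell / 0.0592 = (2)(+0.13) / 0.0592 = 4.4.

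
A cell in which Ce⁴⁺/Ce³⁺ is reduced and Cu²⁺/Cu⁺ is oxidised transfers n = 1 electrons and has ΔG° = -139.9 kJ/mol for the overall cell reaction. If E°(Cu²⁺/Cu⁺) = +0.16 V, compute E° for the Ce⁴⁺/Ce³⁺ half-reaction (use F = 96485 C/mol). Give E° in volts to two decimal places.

+1.61 V

E°cell = −ΔG°/(nF) = −(-139.9×10³)/((1)(96485)) = +1.450 V.
Since Ce⁴⁺/Ce³⁺ is the cathode and Cu²⁺/Cu⁺ the anode, E°cell = E°(Ce⁴⁺/Ce³⁺) − E°(Cu²⁺/Cu⁺).
So E°(Ce⁴⁺/Ce³⁺) = E°cell + E°(Cu²⁺/Cu⁺) = +1.450 + (+0.16) = +1.61 V.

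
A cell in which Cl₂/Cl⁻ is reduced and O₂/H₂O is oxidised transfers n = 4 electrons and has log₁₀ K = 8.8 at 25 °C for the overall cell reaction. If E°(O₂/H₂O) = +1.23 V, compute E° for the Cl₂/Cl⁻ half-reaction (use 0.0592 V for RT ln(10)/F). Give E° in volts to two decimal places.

E°cell = (0.0592/n)·log K = (0.0592/4)(8.8) = +0.130 V.
Since Cl₂/Cl⁻ is the cathode and O₂/H₂O the anode, E°cell = E°(Cl₂/Cl⁻) − E°(O₂/H₂O).
So E°(Cl₂/Cl⁻) = E°cell + E°(O₂/H₂O) = +0.130 + (+1.23) = +1.36 V.

+1.36 V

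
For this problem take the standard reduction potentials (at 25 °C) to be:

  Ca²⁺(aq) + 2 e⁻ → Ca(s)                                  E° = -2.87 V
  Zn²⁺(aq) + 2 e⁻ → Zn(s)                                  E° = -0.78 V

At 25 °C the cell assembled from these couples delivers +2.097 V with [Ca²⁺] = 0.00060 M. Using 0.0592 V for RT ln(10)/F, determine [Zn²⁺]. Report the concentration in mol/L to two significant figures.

0.0010 M

Zn²⁺/Zn is the cathode, Ca²⁺/Ca the anode: E°cell = +2.09 V, n = 2.
Overall reaction: Zn²⁺(aq) + Ca(s) → Zn(s) + Ca²⁺(aq); Q = [Ca²⁺]^1/[Zn²⁺]^1.
From E = E° − (0.0592/n) log Q: log Q = (E° − E)·n/0.0592 = (+2.09 − (+2.097))·2/0.0592 = -0.2365.
So 1·log[Zn²⁺] = 1·log(0.0006) − log Q = -3.2218 − (-0.2365) = -2.9853; [Zn²⁺] = 10^(-2.9853) ≈ 0.0010 M.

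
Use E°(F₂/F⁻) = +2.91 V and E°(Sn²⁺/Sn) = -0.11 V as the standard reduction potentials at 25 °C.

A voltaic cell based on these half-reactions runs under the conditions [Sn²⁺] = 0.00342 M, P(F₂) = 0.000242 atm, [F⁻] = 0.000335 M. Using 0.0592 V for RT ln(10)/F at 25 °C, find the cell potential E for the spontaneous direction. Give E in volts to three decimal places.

+3.192 V

F₂/F⁻ is the cathode (higher E°), Sn²⁺/Sn the anode: E°cell = +2.91 − (-0.11) = +3.02 V, n = 2.
Overall: F₂(g) + Sn(s) → 2 F⁻(aq) + Sn²⁺(aq)
Q = [F⁻]^2·[Sn²⁺] / (P(F₂)); log Q = -5.800.
E = E° − (0.0592/n) log Q = +3.02 − (0.0592/2)(-5.800) = +3.192 V.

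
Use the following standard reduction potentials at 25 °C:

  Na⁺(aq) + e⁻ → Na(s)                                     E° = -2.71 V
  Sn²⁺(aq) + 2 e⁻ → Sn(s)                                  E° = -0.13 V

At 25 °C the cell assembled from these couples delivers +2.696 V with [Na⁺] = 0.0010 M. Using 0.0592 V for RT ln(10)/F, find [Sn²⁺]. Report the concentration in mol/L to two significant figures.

0.0083 M

Sn²⁺/Sn is the cathode, Na⁺/Na the anode: E°cell = +2.58 V, n = 2.
Overall reaction: Sn²⁺(aq) + 2 Na(s) → Sn(s) + 2 Na⁺(aq); Q = [Na⁺]^2/[Sn²⁺]^1.
From E = E° − (0.0592/n) log Q: log Q = (E° − E)·n/0.0592 = (+2.58 − (+2.696))·2/0.0592 = -3.9189.
So 1·log[Sn²⁺] = 2·log(0.001) − log Q = -6.0000 − (-3.9189) = -2.0811; [Sn²⁺] = 10^(-2.0811) ≈ 0.0083 M.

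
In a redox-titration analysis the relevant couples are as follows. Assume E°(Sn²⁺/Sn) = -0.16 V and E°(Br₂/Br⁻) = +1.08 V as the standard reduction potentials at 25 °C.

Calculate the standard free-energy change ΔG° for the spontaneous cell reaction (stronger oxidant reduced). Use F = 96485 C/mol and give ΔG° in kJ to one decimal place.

-239.3 kJ

Br₂/Br⁻ (E° = +1.08 V) is the cathode; Sn²⁺/Sn (E° = -0.16 V) is the anode, so E°cell = +1.24 V.
Balancing electrons gives n = 2 (lcm of 2 and 2).
ΔG° = −nFE° = −(2)(96485)(+1.24) = -239,283 J = -239.3 kJ.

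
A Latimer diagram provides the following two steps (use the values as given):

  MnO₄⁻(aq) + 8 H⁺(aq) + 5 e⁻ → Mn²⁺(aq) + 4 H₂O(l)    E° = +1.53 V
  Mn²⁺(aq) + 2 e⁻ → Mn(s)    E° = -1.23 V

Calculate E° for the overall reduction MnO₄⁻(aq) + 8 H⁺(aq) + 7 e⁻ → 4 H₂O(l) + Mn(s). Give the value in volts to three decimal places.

+0.741 V

Since ΔG° = −nFE° is additive over sequential reductions, n₃E°₃ = n₁E°₁ + n₂E°₂.
E°₃ = (5×+1.53 + 2×-1.23) / 7 = (+5.190) / 7 = +0.741 V.
Simply averaging or adding the two E° values would be wrong; the electron-weighted sum is required.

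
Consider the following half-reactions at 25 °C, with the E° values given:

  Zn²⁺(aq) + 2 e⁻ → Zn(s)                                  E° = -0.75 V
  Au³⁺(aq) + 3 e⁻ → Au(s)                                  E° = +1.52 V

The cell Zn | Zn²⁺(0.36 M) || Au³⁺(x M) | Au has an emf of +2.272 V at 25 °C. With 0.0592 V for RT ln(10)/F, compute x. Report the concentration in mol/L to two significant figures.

0.27 M

Au³⁺/Au is the cathode, Zn²⁺/Zn the anode: E°cell = +2.27 V, n = 6.
Overall reaction: 2 Au³⁺(aq) + 3 Zn(s) → 2 Au(s) + 3 Zn²⁺(aq); Q = [Zn²⁺]^3/[Au³⁺]^2.
From E = E° − (0.0592/n) log Q: log Q = (E° − E)·n/0.0592 = (+2.27 − (+2.272))·6/0.0592 = -0.2027.
So 2·log[Au³⁺] = 3·log(0.36) − log Q = -1.3311 − (-0.2027) = -1.1284; log[Au³⁺] = -1.1284 / 2 = -0.5642; [Au³⁺] = 10^(-0.5642) ≈ 0.27 M.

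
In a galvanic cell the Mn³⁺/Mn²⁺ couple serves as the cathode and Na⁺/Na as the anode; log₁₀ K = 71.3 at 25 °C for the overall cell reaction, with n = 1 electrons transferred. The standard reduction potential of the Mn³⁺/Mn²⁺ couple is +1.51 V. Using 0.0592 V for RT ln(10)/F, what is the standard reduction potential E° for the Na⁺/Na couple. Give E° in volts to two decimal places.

E°cell = (0.0592/n)·log K = (0.0592/1)(71.3) = +4.221 V.
Since Mn³⁺/Mn²⁺ is the cathode and Na⁺/Na the anode, E°cell = E°(Mn³⁺/Mn²⁺) − E°(Na⁺/Na).
So E°(Na⁺/Na) = E°(Mn³⁺/Mn²⁺) − E°cell = (+1.51) − (+4.221) = -2.71 V.

-2.71 V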